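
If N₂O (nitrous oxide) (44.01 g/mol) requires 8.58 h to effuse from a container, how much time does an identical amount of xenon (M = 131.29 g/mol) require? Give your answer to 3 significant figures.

From Graham's law, t_Xe/t_N₂O = √(M_Xe/M_N₂O) = √(131.29/44.01) = √2.983 = 1.727.
So the time for Xe is 8.58 × 1.727 = 14.8 h.

14.8 h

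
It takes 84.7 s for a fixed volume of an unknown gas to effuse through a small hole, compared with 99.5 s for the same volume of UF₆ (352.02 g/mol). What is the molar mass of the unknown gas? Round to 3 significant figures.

By Graham's law, t_X/t_UF₆ = √(M_X/M_UF₆).
84.7/99.5 = 0.8513 = √(M_X/352.02)
M_X = 352.02 × 0.8513² = 352.02 × 0.7246 = 255 g/mol

255 g/mol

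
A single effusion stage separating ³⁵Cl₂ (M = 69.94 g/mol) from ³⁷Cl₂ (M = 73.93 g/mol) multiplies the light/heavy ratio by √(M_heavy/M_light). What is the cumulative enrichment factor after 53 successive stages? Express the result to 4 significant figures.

Each stage multiplies the ratio by α = √(73.93/69.94), so after 53 stages the overall factor is α^53 = (73.93/69.94)^(53/2).
= 1.05705^(53/2) = 4.350.

4.350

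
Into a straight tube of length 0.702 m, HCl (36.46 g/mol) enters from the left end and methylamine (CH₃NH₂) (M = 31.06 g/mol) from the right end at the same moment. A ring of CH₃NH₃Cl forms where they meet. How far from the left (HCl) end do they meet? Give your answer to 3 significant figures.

0.337 m

In equal time, each gas travels a distance ∝ its rate ∝ 1/√M, so d_HCl/d_CH₃NH₂ = √(M_CH₃NH₂/M_HCl) = √(31.06/36.46) = 0.9230.
With d_HCl + d_CH₃NH₂ = 0.702 m, d_CH₃NH₂ = 0.702/(1 + 0.9230) = 0.3651 m.
d_HCl = 0.702 − 0.3651 = 0.337 m.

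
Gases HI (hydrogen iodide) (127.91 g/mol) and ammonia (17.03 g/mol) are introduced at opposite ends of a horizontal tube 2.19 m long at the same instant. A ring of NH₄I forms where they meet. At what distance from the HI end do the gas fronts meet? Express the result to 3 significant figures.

0.585 m

Graham's law gives d_HI/d_NH₃ = rate_HI/rate_NH₃ = √(M_NH₃/M_HI) = √(17.03/127.91) = 0.3649.
With d_HI + d_NH₃ = 2.19 m, d_NH₃ = 2.19/(1 + 0.3649) = 1.605 m.
d_HI = 2.19 − 1.605 = 0.585 m.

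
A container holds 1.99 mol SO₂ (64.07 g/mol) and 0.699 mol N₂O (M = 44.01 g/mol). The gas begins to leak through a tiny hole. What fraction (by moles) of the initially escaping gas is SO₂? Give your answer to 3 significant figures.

0.702

Rate_i ∝ x_i/√M_i (Graham's law weighted by mole fraction), so the effusate composition follows n_i/√M_i.
So x_SO₂ in the escaping gas = (n_SO₂/√M_SO₂) / Σ(n_i/√M_i)
= (1.99/√64.07) / (1.99/√64.07 + 0.699/√44.01) = 0.2486/(0.2486 + 0.1054) = 0.702.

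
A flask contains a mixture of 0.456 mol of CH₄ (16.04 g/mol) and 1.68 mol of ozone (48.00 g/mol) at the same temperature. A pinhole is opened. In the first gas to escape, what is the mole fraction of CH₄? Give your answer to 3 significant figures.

Each component's effusion rate ∝ (its partial pressure)·(1/√M) ∝ n_i/√M_i.
x_CH₄(eff) = (n_CH₄/√M_CH₄) / (n_CH₄/√M_CH₄ + n_O₃/√M_O₃)
= (0.456/√16.04) / (0.456/√16.04 + 1.68/√48.00) = 0.1139/(0.1139 + 0.2425) = 0.320.

0.320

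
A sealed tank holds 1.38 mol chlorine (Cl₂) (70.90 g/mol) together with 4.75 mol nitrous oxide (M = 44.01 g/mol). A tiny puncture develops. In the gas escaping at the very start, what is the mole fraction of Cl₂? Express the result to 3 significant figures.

0.186

Effusion rate of each component ∝ n_i/√M_i (partial pressure × 1/√M).
So x_Cl₂ in the escaping gas = (n_Cl₂/√M_Cl₂) / Σ(n_i/√M_i)
= (1.38/√70.90) / (1.38/√70.90 + 4.75/√44.01) = 0.1639/(0.1639 + 0.7160) = 0.186.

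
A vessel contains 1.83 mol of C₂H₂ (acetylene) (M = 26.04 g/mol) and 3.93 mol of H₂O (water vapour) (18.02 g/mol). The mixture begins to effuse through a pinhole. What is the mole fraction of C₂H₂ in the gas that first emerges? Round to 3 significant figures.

Each component's effusion rate ∝ (its partial pressure)·(1/√M) ∝ n_i/√M_i.
x_C₂H₂(eff) = (n_C₂H₂/√M_C₂H₂) / (n_C₂H₂/√M_C₂H₂ + n_H₂O/√M_H₂O)
= (1.83/√26.04) / (1.83/√26.04 + 3.93/√18.02) = 0.3586/(0.3586 + 0.9258) = 0.279.

0.279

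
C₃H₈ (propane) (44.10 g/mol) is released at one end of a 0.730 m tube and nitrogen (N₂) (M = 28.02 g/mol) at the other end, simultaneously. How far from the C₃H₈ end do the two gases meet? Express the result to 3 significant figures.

Graham's law gives d_C₃H₈/d_N₂ = rate_C₃H₈/rate_N₂ = √(M_N₂/M_C₃H₈) = √(28.02/44.10) = 0.7971.
With d_C₃H₈ + d_N₂ = 0.730 m, d_N₂ = 0.730/(1 + 0.7971) = 0.4062 m.
d_C₃H₈ = 0.730 − 0.4062 = 0.324 m.

0.324 m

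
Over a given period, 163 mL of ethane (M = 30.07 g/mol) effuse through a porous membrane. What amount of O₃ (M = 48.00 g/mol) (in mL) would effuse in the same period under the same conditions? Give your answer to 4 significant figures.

By Graham's law, rate_O₃/rate_C₂H₆ = √(M_C₂H₆/M_O₃) = √(30.07/48.00) = √0.6265 = 0.7915.
So the volume for O₃ is 163 × 0.7915 = 129.0 mL.

129.0 mL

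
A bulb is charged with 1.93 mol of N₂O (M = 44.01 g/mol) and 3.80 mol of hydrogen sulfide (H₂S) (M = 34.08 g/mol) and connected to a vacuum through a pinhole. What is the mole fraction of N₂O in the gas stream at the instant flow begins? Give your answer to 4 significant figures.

Rate_i ∝ x_i/√M_i (Graham's law weighted by mole fraction), so the effusate composition follows n_i/√M_i.
So x_N₂O in the escaping gas = (n_N₂O/√M_N₂O) / Σ(n_i/√M_i)
= (1.93/√44.01) / (1.93/√44.01 + 3.80/√34.08) = 0.2909/(0.2909 + 0.6509) = 0.3089.

0.3089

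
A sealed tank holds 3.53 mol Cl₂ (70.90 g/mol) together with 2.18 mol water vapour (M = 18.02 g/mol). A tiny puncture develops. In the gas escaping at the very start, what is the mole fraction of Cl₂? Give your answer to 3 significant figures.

Rate_i ∝ x_i/√M_i (Graham's law weighted by mole fraction), so the effusate composition follows n_i/√M_i.
x_Cl₂(eff) = (n_Cl₂/√M_Cl₂) / (n_Cl₂/√M_Cl₂ + n_H₂O/√M_H₂O)
= (3.53/√70.90) / (3.53/√70.90 + 2.18/√18.02) = 0.4192/(0.4192 + 0.5135) = 0.449.

0.449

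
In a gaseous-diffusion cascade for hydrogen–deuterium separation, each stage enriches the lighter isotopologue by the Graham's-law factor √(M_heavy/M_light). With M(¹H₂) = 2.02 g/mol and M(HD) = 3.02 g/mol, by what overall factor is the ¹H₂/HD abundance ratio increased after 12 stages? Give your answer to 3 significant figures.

11.2

Each stage multiplies the ratio by α = √(3.02/2.02), so after 12 stages the overall factor is α^12 = (3.02/2.02)^(12/2).
= 1.49505^6 = 11.2.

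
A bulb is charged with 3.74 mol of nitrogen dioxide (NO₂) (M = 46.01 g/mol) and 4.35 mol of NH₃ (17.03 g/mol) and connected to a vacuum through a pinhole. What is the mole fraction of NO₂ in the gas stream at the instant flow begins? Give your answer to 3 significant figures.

The effusion rate of species i is ∝ p_i/√M_i ∝ n_i/√M_i.
So x_NO₂ in the escaping gas = (n_NO₂/√M_NO₂) / Σ(n_i/√M_i)
= (3.74/√46.01) / (3.74/√46.01 + 4.35/√17.03) = 0.5514/(0.5514 + 1.054) = 0.343.

0.343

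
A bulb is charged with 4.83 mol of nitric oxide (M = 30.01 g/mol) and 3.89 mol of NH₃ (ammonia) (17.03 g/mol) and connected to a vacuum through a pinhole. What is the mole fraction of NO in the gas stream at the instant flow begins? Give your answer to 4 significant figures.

Each component's effusion rate ∝ (its partial pressure)·(1/√M) ∝ n_i/√M_i.
Mole fraction of NO in the effusate = (n_NO/√M_NO) / (n_NO/√M_NO + n_NH₃/√M_NH₃)
= (4.83/√30.01) / (4.83/√30.01 + 3.89/√17.03) = 0.8817/(0.8817 + 0.9426) = 0.4833.

0.4833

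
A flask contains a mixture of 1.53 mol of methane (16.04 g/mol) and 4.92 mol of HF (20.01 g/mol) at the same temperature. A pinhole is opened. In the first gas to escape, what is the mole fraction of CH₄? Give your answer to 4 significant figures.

0.2578

Effusion rate of each component ∝ n_i/√M_i (partial pressure × 1/√M).
x_CH₄(eff) = (n_CH₄/√M_CH₄) / (n_CH₄/√M_CH₄ + n_HF/√M_HF)
= (1.53/√16.04) / (1.53/√16.04 + 4.92/√20.01) = 0.3820/(0.3820 + 1.100) = 0.2578.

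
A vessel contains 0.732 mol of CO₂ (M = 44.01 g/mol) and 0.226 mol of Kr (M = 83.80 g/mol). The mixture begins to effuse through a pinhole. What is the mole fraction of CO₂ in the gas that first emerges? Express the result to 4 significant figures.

0.8172

Rate_i ∝ x_i/√M_i (Graham's law weighted by mole fraction), so the effusate composition follows n_i/√M_i.
So x_CO₂ in the escaping gas = (n_CO₂/√M_CO₂) / Σ(n_i/√M_i)
= (0.732/√44.01) / (0.732/√44.01 + 0.226/√83.80) = 0.1103/(0.1103 + 0.02469) = 0.8172.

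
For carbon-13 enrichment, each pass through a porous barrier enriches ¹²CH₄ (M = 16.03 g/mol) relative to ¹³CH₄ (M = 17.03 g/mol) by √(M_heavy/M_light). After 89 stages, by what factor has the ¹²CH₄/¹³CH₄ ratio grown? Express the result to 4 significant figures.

After 89 stages the ratio has grown by (√(17.03/16.03))^89 = (17.03/16.03)^(89/2).
= 1.06238^(89/2) = 14.77.

14.77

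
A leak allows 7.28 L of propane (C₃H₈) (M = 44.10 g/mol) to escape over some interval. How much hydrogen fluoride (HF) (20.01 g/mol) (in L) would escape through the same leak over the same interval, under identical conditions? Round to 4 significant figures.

10.81 L

By Graham's law, rate_HF/rate_C₃H₈ = √(M_C₃H₈/M_HF) = √(44.10/20.01) = √2.204 = 1.485.
So the volume for HF is 7.28 × 1.485 = 10.81 L.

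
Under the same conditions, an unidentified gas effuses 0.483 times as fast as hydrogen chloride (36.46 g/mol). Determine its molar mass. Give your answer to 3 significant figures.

156 g/mol

Graham's law gives rate_X/rate_HCl = √(M_HCl/M_X).
0.483 = √(36.46/M_X)
M_X = 36.46 / 0.483² = 36.46 / 0.2333 = 156 g/mol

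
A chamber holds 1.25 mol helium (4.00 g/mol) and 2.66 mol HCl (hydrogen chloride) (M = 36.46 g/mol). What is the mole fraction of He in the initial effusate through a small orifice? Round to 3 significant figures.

Rate_i ∝ x_i/√M_i (Graham's law weighted by mole fraction), so the effusate composition follows n_i/√M_i.
x_He(eff) = (n_He/√M_He) / (n_He/√M_He + n_HCl/√M_HCl)
= (1.25/√4.00) / (1.25/√4.00 + 2.66/√36.46) = 0.6250/(0.6250 + 0.4405) = 0.587.

0.587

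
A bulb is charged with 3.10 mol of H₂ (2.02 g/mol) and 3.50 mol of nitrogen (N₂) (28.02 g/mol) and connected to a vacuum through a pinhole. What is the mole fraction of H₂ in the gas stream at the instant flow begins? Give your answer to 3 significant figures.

Each component's effusion rate ∝ (its partial pressure)·(1/√M) ∝ n_i/√M_i.
x_H₂(eff) = (n_H₂/√M_H₂) / (n_H₂/√M_H₂ + n_N₂/√M_N₂)
= (3.10/√2.02) / (3.10/√2.02 + 3.50/√28.02) = 2.181/(2.181 + 0.6612) = 0.767.

0.767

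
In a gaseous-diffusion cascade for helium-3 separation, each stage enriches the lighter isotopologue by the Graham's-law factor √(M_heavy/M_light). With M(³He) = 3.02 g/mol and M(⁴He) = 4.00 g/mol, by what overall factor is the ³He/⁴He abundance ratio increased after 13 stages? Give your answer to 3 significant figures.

6.21

After 13 stages the ratio has grown by (√(4.00/3.02))^13 = (4.00/3.02)^(13/2).
= 1.32450^(13/2) = 6.21.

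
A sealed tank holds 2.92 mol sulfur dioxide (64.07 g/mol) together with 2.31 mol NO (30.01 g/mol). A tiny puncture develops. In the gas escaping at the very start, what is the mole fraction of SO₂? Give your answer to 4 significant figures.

The effusion rate of species i is ∝ p_i/√M_i ∝ n_i/√M_i.
So x_SO₂ in the escaping gas = (n_SO₂/√M_SO₂) / Σ(n_i/√M_i)
= (2.92/√64.07) / (2.92/√64.07 + 2.31/√30.01) = 0.3648/(0.3648 + 0.4217) = 0.4638.

0.4638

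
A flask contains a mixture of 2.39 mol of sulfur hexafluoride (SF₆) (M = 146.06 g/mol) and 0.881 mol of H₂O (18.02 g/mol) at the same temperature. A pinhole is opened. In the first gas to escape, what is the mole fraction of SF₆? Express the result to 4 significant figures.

0.4879

The effusion rate of species i is ∝ p_i/√M_i ∝ n_i/√M_i.
x_SF₆(eff) = (n_SF₆/√M_SF₆) / (n_SF₆/√M_SF₆ + n_H₂O/√M_H₂O)
= (2.39/√146.06) / (2.39/√146.06 + 0.881/√18.02) = 0.1978/(0.1978 + 0.2075) = 0.4879.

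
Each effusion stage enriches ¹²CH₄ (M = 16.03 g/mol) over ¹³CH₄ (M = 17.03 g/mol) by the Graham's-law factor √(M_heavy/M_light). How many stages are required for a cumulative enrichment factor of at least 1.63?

17

Per stage α = (17.03/16.03)^(1/2) = 1.06238^0.5, giving ln α = 0.03026.
Need α^N ≥ 1.63 ⇒ N ≥ ln(1.63) / ln α = 0.4886 / 0.03026 = 16.15.
Rounding up, N = 17 stages.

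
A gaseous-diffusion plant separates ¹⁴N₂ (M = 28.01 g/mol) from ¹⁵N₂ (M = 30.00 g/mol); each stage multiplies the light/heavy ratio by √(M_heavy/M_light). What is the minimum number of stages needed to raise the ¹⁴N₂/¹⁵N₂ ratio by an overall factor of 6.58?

With α = √(30.00/28.01) per stage, ln α = ½ ln(1.07105) = 0.03432.
Need α^N ≥ 6.58 ⇒ N ≥ ln(6.58) / ln α = 1.884 / 0.03432 = 54.90.
Minimum whole number of stages: N = 55.

55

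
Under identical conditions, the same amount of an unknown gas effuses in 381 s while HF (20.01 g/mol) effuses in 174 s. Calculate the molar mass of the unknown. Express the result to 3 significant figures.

95.9 g/mol

From Graham's law, t_X/t_HF = √(M_X/M_HF).
381/174 = 2.190 = √(M_X/20.01)
M_X = 20.01 × 2.190² = 20.01 × 4.795 = 95.9 g/mol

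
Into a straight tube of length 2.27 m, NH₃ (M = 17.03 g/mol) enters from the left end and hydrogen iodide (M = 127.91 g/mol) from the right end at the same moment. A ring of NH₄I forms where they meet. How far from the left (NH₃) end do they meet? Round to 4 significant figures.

In equal time, each gas travels a distance ∝ its rate ∝ 1/√M, so d_NH₃/d_HI = √(M_HI/M_NH₃) = √(127.91/17.03) = 2.741.
With d_NH₃ + d_HI = 2.27 m, d_HI = 2.27/(1 + 2.741) = 0.6069 m.
d_NH₃ = 2.27 − 0.6069 = 1.663 m.

1.663 m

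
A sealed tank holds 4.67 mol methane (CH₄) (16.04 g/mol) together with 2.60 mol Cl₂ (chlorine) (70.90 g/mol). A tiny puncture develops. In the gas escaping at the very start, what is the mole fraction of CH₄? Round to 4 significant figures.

0.7906

Each component's effusion rate ∝ (its partial pressure)·(1/√M) ∝ n_i/√M_i.
x_CH₄(eff) = (n_CH₄/√M_CH₄) / (n_CH₄/√M_CH₄ + n_Cl₂/√M_Cl₂)
= (4.67/√16.04) / (4.67/√16.04 + 2.60/√70.90) = 1.166/(1.166 + 0.3088) = 0.7906.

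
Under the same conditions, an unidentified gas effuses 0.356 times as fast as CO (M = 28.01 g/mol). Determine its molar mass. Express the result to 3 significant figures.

By Graham's law, rate_X/rate_CO = √(M_CO/M_X).
0.356 = √(28.01/M_X)
M_X = 28.01 / 0.356² = 28.01 / 0.1267 = 221 g/mol

221 g/mol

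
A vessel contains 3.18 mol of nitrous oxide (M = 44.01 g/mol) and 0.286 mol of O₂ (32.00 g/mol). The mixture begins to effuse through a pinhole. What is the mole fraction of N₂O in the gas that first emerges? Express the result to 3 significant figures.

0.905

The effusion rate of species i is ∝ p_i/√M_i ∝ n_i/√M_i.
So x_N₂O in the escaping gas = (n_N₂O/√M_N₂O) / Σ(n_i/√M_i)
= (3.18/√44.01) / (3.18/√44.01 + 0.286/√32.00) = 0.4793/(0.4793 + 0.05056) = 0.905.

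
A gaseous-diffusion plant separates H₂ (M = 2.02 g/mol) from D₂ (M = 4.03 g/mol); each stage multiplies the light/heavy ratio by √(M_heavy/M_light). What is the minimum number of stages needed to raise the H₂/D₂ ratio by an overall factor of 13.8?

Per stage α = (4.03/2.02)^(1/2) = 1.99505^0.5, giving ln α = 0.3453.
Need α^N ≥ 13.8 ⇒ N ≥ ln(13.8) / ln α = 2.625 / 0.3453 = 7.60.
Minimum whole number of stages: N = 8.

8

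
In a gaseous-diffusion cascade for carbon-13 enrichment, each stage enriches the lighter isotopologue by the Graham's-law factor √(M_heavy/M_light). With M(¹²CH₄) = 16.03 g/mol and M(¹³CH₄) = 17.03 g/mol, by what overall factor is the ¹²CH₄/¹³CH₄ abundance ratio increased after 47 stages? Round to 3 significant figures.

Overall factor = α^47 with α = √(17.03/16.03), i.e. (17.03/16.03)^(47/2).
= 1.06238^(47/2) = 4.15.

4.15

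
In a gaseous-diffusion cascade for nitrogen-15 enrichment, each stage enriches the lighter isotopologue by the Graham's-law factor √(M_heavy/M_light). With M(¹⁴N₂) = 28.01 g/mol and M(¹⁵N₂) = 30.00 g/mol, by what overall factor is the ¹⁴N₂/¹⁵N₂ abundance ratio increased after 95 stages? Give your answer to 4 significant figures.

26.05

The single-stage factor is √(M_heavy/M_light), so 95 stages give [√(30.00/28.01)]^95 = (30.00/28.01)^(95/2).
= 1.07105^(95/2) = 26.05.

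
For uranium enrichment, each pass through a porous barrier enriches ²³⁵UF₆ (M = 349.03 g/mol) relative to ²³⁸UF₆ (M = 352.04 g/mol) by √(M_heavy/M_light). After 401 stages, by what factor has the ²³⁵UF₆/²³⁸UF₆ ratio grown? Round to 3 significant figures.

Each stage multiplies the ratio by α = √(352.04/349.03), so after 401 stages the overall factor is α^401 = (352.04/349.03)^(401/2).
= 1.00862^(401/2) = 5.59.

5.59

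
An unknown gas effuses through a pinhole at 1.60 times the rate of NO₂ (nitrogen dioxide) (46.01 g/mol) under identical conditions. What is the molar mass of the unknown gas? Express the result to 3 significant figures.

18.0 g/mol

Using Graham's law: rate_X/rate_NO₂ = √(M_NO₂/M_X).
1.60 = √(46.01/M_X)
M_X = 46.01 / 1.60² = 46.01 / 2.560 = 18.0 g/mol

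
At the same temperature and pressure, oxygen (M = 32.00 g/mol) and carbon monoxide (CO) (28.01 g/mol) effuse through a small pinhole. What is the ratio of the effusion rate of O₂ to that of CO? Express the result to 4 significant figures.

Using Graham's law: rate_O₂/rate_CO = √(M_CO/M_O₂) = √(28.01/32.00) = √0.8753 = 0.9356.

0.9356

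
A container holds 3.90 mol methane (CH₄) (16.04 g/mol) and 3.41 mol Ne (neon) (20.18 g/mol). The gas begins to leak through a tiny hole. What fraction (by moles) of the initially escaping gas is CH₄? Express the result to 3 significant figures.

Each component's effusion rate ∝ (its partial pressure)·(1/√M) ∝ n_i/√M_i.
Mole fraction of CH₄ in the effusate = (n_CH₄/√M_CH₄) / (n_CH₄/√M_CH₄ + n_Ne/√M_Ne)
= (3.90/√16.04) / (3.90/√16.04 + 3.41/√20.18) = 0.9738/(0.9738 + 0.7591) = 0.562.

0.562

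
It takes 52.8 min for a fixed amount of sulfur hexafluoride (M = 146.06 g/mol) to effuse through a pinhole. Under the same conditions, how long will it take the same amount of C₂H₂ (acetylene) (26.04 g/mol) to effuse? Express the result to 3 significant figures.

Graham's law gives t_C₂H₂/t_SF₆ = √(M_C₂H₂/M_SF₆) = √(26.04/146.06) = √0.1783 = 0.4222.
So the time for C₂H₂ is 52.8 × 0.4222 = 22.3 min.

22.3 min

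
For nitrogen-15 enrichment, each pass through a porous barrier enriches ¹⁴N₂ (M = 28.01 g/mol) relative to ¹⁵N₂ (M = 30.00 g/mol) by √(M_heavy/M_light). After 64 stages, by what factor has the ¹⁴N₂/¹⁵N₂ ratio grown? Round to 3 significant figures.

8.99

The single-stage factor is √(M_heavy/M_light), so 64 stages give [√(30.00/28.01)]^64 = (30.00/28.01)^(64/2).
= 1.07105^32 = 8.99.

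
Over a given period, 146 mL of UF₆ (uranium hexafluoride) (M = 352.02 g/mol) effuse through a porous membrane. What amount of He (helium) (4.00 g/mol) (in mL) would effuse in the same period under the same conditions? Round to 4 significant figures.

Graham's law gives rate_He/rate_UF₆ = √(M_UF₆/M_He) = √(352.02/4.00) = √88.00 = 9.381.
So the volume for He is 146 × 9.381 = 1370 mL.

1370 mL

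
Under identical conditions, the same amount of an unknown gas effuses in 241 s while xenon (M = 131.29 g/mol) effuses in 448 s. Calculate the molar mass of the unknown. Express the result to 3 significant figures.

Since effusion rate ∝ 1/√M, t_X/t_Xe = √(M_X/M_Xe).
241/448 = 0.5379 = √(M_X/131.29)
M_X = 131.29 × 0.5379² = 131.29 × 0.2894 = 38.0 g/mol

38.0 g/mol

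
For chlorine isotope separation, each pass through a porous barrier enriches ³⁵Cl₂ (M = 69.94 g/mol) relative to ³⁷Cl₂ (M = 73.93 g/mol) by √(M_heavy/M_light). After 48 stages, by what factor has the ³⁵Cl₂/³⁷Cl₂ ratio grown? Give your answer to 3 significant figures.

After 48 stages the ratio has grown by (√(73.93/69.94))^48 = (73.93/69.94)^(48/2).
= 1.05705^24 = 3.79.

3.79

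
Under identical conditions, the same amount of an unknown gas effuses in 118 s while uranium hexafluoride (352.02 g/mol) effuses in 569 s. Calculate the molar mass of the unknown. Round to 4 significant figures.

15.14 g/mol

Using Graham's law: t_X/t_UF₆ = √(M_X/M_UF₆).
118/569 = 0.2074 = √(M_X/352.02)
M_X = 352.02 × 0.2074² = 352.02 × 0.04301 = 15.14 g/mol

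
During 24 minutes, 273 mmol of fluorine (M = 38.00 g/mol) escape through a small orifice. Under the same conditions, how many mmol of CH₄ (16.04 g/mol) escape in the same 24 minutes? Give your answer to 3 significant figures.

Graham's law gives rate_CH₄/rate_F₂ = √(M_F₂/M_CH₄) = √(38.00/16.04) = √2.369 = 1.539.
So the amount for CH₄ is 273 × 1.539 = 420 mmol.

420 mmol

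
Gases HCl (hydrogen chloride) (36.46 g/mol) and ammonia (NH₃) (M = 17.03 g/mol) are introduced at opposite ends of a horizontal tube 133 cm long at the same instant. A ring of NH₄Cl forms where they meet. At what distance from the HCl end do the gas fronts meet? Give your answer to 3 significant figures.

54.0 cm

The fronts meet when d_HCl + d_NH₃ = L with d_HCl/d_NH₃ = √(M_NH₃/M_HCl) (Graham's law). Here √(M_NH₃/M_HCl) = √(17.03/36.46) = 0.6834.
With d_HCl + d_NH₃ = 133 cm, d_NH₃ = 133/(1 + 0.6834) = 79.00 cm.
d_HCl = 133 − 79.00 = 54.0 cm.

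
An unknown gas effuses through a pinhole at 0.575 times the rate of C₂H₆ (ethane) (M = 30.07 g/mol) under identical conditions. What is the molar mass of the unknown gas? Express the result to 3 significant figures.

90.9 g/mol

Graham's law gives rate_X/rate_C₂H₆ = √(M_C₂H₆/M_X).
0.575 = √(30.07/M_X)
M_X = 30.07 / 0.575² = 30.07 / 0.3306 = 90.9 g/mol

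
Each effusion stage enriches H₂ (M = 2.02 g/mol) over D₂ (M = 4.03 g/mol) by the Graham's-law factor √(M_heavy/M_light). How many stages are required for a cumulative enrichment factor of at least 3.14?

Per stage α = (4.03/2.02)^(1/2) = 1.99505^0.5, giving ln α = 0.3453.
Need α^N ≥ 3.14 ⇒ N ≥ ln(3.14) / ln α = 1.144 / 0.3453 = 3.31.
Minimum whole number of stages: N = 4.

4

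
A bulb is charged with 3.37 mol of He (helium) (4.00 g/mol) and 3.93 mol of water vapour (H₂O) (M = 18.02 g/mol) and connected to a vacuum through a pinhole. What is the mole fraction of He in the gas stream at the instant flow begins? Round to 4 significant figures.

Each component's effusion rate ∝ (its partial pressure)·(1/√M) ∝ n_i/√M_i.
So x_He in the escaping gas = (n_He/√M_He) / Σ(n_i/√M_i)
= (3.37/√4.00) / (3.37/√4.00 + 3.93/√18.02) = 1.685/(1.685 + 0.9258) = 0.6454.

0.6454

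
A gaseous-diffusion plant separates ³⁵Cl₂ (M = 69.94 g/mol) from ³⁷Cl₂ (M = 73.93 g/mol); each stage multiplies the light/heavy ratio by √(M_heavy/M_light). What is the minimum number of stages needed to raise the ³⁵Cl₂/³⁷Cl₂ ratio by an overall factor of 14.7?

Per stage α = (73.93/69.94)^(1/2) = 1.05705^0.5, giving ln α = 0.02774.
Need α^N ≥ 14.7 ⇒ N ≥ ln(14.7) / ln α = 2.688 / 0.02774 = 96.89.
Minimum whole number of stages: N = 97.

97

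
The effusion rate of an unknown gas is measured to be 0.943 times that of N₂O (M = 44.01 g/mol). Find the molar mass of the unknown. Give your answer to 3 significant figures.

49.5 g/mol

Since effusion rate ∝ 1/√M, rate_X/rate_N₂O = √(M_N₂O/M_X).
0.943 = √(44.01/M_X)
M_X = 44.01 / 0.943² = 44.01 / 0.8892 = 49.5 g/mol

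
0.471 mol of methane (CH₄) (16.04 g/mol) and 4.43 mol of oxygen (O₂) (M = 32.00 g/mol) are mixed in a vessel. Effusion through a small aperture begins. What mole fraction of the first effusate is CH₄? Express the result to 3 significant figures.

0.131

Rate_i ∝ x_i/√M_i (Graham's law weighted by mole fraction), so the effusate composition follows n_i/√M_i.
x_CH₄(eff) = (n_CH₄/√M_CH₄) / (n_CH₄/√M_CH₄ + n_O₂/√M_O₂)
= (0.471/√16.04) / (0.471/√16.04 + 4.43/√32.00) = 0.1176/(0.1176 + 0.7831) = 0.131.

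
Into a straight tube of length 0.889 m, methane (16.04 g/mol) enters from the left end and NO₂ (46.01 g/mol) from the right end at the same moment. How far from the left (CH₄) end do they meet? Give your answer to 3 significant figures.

The fronts meet when d_CH₄ + d_NO₂ = L with d_CH₄/d_NO₂ = √(M_NO₂/M_CH₄) (Graham's law). Here √(M_NO₂/M_CH₄) = √(46.01/16.04) = 1.694.
With d_CH₄ + d_NO₂ = 0.889 m, d_NO₂ = 0.889/(1 + 1.694) = 0.3300 m.
d_CH₄ = 0.889 − 0.3300 = 0.559 m.

0.559 m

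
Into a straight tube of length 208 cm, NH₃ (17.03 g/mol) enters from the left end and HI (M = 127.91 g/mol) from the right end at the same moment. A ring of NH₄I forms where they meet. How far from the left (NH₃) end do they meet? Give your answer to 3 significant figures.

152 cm

Distances travelled in equal time are proportional to diffusion rates, so d_NH₃/d_HI = √(M_HI/M_NH₃) = √(127.91/17.03) = 2.741.
With d_NH₃ + d_HI = 208 cm, d_HI = 208/(1 + 2.741) = 55.61 cm.
d_NH₃ = 208 − 55.61 = 152 cm.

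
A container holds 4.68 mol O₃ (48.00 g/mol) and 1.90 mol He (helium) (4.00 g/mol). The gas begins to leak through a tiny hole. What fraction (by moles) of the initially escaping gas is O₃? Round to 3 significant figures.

0.416

The effusion rate of species i is ∝ p_i/√M_i ∝ n_i/√M_i.
Mole fraction of O₃ in the effusate = (n_O₃/√M_O₃) / (n_O₃/√M_O₃ + n_He/√M_He)
= (4.68/√48.00) / (4.68/√48.00 + 1.90/√4.00) = 0.6755/(0.6755 + 0.9500) = 0.416.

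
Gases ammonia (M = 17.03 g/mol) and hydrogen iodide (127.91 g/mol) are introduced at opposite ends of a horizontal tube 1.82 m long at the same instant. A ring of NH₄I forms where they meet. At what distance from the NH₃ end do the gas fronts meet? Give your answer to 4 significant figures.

In equal time, each gas travels a distance ∝ its rate ∝ 1/√M, so d_NH₃/d_HI = √(M_HI/M_NH₃) = √(127.91/17.03) = 2.741.
With d_NH₃ + d_HI = 1.82 m, d_HI = 1.82/(1 + 2.741) = 0.4866 m.
d_NH₃ = 1.82 − 0.4866 = 1.333 m.

1.333 m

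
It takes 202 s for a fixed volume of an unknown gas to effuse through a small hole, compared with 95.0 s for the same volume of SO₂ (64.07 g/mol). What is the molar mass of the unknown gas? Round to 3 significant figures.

290 g/mol

From Graham's law, t_X/t_SO₂ = √(M_X/M_SO₂).
202/95.0 = 2.126 = √(M_X/64.07)
M_X = 64.07 × 2.126² = 64.07 × 4.521 = 290 g/mol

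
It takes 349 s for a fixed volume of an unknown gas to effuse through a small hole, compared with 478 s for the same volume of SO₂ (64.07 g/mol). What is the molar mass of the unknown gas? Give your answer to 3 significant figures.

34.2 g/mol

From Graham's law, t_X/t_SO₂ = √(M_X/M_SO₂).
349/478 = 0.7301 = √(M_X/64.07)
M_X = 64.07 × 0.7301² = 64.07 × 0.5331 = 34.2 g/mol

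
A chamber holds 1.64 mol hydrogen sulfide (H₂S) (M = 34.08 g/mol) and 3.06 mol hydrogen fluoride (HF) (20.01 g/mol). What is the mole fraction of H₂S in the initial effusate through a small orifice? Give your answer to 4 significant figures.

Effusion rate of each component ∝ n_i/√M_i (partial pressure × 1/√M).
x_H₂S(eff) = (n_H₂S/√M_H₂S) / (n_H₂S/√M_H₂S + n_HF/√M_HF)
= (1.64/√34.08) / (1.64/√34.08 + 3.06/√20.01) = 0.2809/(0.2809 + 0.6841) = 0.2911.

0.2911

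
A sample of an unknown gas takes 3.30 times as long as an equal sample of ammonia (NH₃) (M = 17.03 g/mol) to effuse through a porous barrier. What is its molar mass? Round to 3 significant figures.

185 g/mol

By Graham's law, t_X/t_NH₃ = √(M_X/M_NH₃).
3.30 = √(M_X/17.03)
M_X = 17.03 × 3.30² = 17.03 × 10.89 = 185 g/mol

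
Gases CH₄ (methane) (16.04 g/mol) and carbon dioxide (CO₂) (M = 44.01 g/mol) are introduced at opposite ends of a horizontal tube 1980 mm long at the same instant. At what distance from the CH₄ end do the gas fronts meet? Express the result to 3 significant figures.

Distances travelled in equal time are proportional to diffusion rates, so d_CH₄/d_CO₂ = √(M_CO₂/M_CH₄) = √(44.01/16.04) = 1.656.
With d_CH₄ + d_CO₂ = 1980 mm, d_CO₂ = 1980/(1 + 1.656) = 745.4 mm.
d_CH₄ = 1980 − 745.4 = 1230 mm.

1230 mm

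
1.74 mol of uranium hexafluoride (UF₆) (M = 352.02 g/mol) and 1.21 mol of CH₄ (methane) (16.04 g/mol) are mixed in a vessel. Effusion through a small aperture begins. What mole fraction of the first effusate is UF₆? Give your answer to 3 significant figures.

0.235

The effusion rate of species i is ∝ p_i/√M_i ∝ n_i/√M_i.
Mole fraction of UF₆ in the effusate = (n_UF₆/√M_UF₆) / (n_UF₆/√M_UF₆ + n_CH₄/√M_CH₄)
= (1.74/√352.02) / (1.74/√352.02 + 1.21/√16.04) = 0.09274/(0.09274 + 0.3021) = 0.235.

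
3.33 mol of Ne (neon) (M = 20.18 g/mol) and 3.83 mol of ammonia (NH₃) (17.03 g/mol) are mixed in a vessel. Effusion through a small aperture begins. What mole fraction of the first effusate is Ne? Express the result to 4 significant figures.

Effusion rate of each component ∝ n_i/√M_i (partial pressure × 1/√M).
So x_Ne in the escaping gas = (n_Ne/√M_Ne) / Σ(n_i/√M_i)
= (3.33/√20.18) / (3.33/√20.18 + 3.83/√17.03) = 0.7413/(0.7413 + 0.9281) = 0.4440.

0.4440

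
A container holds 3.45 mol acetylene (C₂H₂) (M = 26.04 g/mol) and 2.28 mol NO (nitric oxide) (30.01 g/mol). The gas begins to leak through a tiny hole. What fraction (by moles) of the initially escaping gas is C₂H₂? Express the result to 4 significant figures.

Each component's effusion rate ∝ (its partial pressure)·(1/√M) ∝ n_i/√M_i.
So x_C₂H₂ in the escaping gas = (n_C₂H₂/√M_C₂H₂) / Σ(n_i/√M_i)
= (3.45/√26.04) / (3.45/√26.04 + 2.28/√30.01) = 0.6761/(0.6761 + 0.4162) = 0.6190.

0.6190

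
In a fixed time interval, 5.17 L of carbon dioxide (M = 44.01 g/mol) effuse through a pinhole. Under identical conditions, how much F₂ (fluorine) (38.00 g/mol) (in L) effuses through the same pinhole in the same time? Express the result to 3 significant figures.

By Graham's law, rate_F₂/rate_CO₂ = √(M_CO₂/M_F₂) = √(44.01/38.00) = √1.158 = 1.076.
So the volume for F₂ is 5.17 × 1.076 = 5.56 L.

5.56 L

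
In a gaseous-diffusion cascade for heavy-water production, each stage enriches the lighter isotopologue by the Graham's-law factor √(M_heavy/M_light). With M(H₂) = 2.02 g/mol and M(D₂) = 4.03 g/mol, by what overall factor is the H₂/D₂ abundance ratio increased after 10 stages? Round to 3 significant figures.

Overall factor = α^10 with α = √(4.03/2.02), i.e. (4.03/2.02)^(10/2).
= 1.99505^5 = 31.6.

31.6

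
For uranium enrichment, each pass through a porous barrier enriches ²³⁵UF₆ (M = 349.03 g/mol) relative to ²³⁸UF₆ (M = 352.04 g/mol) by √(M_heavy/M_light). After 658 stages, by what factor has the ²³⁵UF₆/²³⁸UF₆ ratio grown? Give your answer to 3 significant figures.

16.9

Each stage multiplies the ratio by α = √(352.04/349.03), so after 658 stages the overall factor is α^658 = (352.04/349.03)^(658/2).
= 1.00862^329 = 16.9.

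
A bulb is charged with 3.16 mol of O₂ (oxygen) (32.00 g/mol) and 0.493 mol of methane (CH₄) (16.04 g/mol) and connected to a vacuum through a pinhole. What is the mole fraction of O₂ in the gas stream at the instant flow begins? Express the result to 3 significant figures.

0.819

Effusion rate of each component ∝ n_i/√M_i (partial pressure × 1/√M).
So x_O₂ in the escaping gas = (n_O₂/√M_O₂) / Σ(n_i/√M_i)
= (3.16/√32.00) / (3.16/√32.00 + 0.493/√16.04) = 0.5586/(0.5586 + 0.1231) = 0.819.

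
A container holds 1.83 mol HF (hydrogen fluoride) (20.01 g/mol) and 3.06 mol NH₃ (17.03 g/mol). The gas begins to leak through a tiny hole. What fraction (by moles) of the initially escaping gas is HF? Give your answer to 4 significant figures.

0.3556

Rate_i ∝ x_i/√M_i (Graham's law weighted by mole fraction), so the effusate composition follows n_i/√M_i.
x_HF(eff) = (n_HF/√M_HF) / (n_HF/√M_HF + n_NH₃/√M_NH₃)
= (1.83/√20.01) / (1.83/√20.01 + 3.06/√17.03) = 0.4091/(0.4091 + 0.7415) = 0.3556.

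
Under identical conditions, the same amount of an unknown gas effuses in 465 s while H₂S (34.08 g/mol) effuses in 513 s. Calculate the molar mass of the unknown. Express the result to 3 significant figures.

Since effusion rate ∝ 1/√M, t_X/t_H₂S = √(M_X/M_H₂S).
465/513 = 0.9064 = √(M_X/34.08)
M_X = 34.08 × 0.9064² = 34.08 × 0.8216 = 28.0 g/mol

28.0 g/mol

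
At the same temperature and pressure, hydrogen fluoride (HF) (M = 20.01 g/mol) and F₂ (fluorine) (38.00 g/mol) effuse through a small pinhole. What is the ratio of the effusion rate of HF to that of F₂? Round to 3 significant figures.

1.38

Graham's law gives rate_HF/rate_F₂ = √(M_F₂/M_HF) = √(38.00/20.01) = √1.899 = 1.38.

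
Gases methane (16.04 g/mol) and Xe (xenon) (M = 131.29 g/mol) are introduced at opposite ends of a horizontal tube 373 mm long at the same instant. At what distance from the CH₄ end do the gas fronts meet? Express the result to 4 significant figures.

In equal time, each gas travels a distance ∝ its rate ∝ 1/√M, so d_CH₄/d_Xe = √(M_Xe/M_CH₄) = √(131.29/16.04) = 2.861.
With d_CH₄ + d_Xe = 373 mm, d_Xe = 373/(1 + 2.861) = 96.61 mm.
d_CH₄ = 373 − 96.61 = 276.4 mm.

276.4 mm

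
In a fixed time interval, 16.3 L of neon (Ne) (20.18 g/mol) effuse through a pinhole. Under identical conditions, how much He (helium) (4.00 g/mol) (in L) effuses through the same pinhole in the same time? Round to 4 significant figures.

Using Graham's law: rate_He/rate_Ne = √(M_Ne/M_He) = √(20.18/4.00) = √5.045 = 2.246.
So the volume for He is 16.3 × 2.246 = 36.61 L.

36.61 L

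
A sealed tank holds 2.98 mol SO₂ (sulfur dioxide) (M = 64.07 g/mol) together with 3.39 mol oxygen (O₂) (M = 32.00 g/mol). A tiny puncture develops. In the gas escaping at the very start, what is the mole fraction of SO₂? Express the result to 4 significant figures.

The effusion rate of species i is ∝ p_i/√M_i ∝ n_i/√M_i.
Mole fraction of SO₂ in the effusate = (n_SO₂/√M_SO₂) / (n_SO₂/√M_SO₂ + n_O₂/√M_O₂)
= (2.98/√64.07) / (2.98/√64.07 + 3.39/√32.00) = 0.3723/(0.3723 + 0.5993) = 0.3832.

0.3832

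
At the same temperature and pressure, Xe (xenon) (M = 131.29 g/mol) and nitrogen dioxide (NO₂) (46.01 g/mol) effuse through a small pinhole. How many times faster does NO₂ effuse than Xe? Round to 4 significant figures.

From Graham's law, rate_NO₂/rate_Xe = √(M_Xe/M_NO₂) = √(131.29/46.01) = √2.854 = 1.689.

1.689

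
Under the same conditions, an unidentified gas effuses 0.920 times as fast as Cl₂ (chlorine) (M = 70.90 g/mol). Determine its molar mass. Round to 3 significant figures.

83.8 g/mol

Graham's law gives rate_X/rate_Cl₂ = √(M_Cl₂/M_X).
0.920 = √(70.90/M_X)
M_X = 70.90 / 0.920² = 70.90 / 0.8464 = 83.8 g/mol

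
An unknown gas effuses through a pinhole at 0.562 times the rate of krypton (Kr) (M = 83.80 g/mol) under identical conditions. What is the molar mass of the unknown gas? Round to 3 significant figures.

Using Graham's law: rate_X/rate_Kr = √(M_Kr/M_X).
0.562 = √(83.80/M_X)
M_X = 83.80 / 0.562² = 83.80 / 0.3158 = 265 g/mol

265 g/mol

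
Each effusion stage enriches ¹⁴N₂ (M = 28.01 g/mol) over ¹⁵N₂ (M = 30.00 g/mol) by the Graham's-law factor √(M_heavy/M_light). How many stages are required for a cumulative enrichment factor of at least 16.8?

83

Single-stage factor α = √(30.00/28.01), so ln α = ½ ln(1.07105) = 0.03432.
Need α^N ≥ 16.8 ⇒ N ≥ ln(16.8) / ln α = 2.821 / 0.03432 = 82.21.
So at least 83 stages are needed.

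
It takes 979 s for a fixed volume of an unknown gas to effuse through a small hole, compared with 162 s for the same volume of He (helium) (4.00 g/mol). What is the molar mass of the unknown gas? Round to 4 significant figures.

By Graham's law, t_X/t_He = √(M_X/M_He).
979/162 = 6.043 = √(M_X/4.00)
M_X = 4.00 × 6.043² = 4.00 × 36.52 = 146.1 g/mol

146.1 g/mol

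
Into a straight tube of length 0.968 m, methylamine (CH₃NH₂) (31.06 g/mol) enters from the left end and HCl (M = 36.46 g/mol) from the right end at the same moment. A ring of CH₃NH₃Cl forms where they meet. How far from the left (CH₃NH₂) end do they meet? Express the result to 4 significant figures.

In equal time, each gas travels a distance ∝ its rate ∝ 1/√M, so d_CH₃NH₂/d_HCl = √(M_HCl/M_CH₃NH₂) = √(36.46/31.06) = 1.083.
With d_CH₃NH₂ + d_HCl = 0.968 m, d_HCl = 0.968/(1 + 1.083) = 0.4646 m.
d_CH₃NH₂ = 0.968 − 0.4646 = 0.5034 m.

0.5034 m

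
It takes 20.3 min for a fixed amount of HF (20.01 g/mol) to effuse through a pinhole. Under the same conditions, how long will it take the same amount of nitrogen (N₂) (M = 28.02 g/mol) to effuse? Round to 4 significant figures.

From Graham's law, t_N₂/t_HF = √(M_N₂/M_HF) = √(28.02/20.01) = √1.400 = 1.183.
So the time for N₂ is 20.3 × 1.183 = 24.02 min.

24.02 min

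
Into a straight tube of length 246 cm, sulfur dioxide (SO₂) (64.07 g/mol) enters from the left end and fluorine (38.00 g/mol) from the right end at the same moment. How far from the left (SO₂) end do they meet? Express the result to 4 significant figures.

107.0 cm

Graham's law gives d_SO₂/d_F₂ = rate_SO₂/rate_F₂ = √(M_F₂/M_SO₂) = √(38.00/64.07) = 0.7701.
With d_SO₂ + d_F₂ = 246 cm, d_F₂ = 246/(1 + 0.7701) = 139.0 cm.
d_SO₂ = 246 − 139.0 = 107.0 cm.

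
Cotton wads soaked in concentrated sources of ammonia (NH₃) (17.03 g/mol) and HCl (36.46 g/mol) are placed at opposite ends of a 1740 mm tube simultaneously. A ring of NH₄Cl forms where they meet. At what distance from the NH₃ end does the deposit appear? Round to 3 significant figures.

Distances travelled in equal time are proportional to diffusion rates, so d_NH₃/d_HCl = √(M_HCl/M_NH₃) = √(36.46/17.03) = 1.463.
With d_NH₃ + d_HCl = 1740 mm, d_HCl = 1740/(1 + 1.463) = 706.4 mm.
d_NH₃ = 1740 − 706.4 = 1030 mm.

1030 mm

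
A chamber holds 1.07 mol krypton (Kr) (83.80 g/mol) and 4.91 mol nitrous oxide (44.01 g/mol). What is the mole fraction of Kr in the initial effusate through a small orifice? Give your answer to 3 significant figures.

0.136

Rate_i ∝ x_i/√M_i (Graham's law weighted by mole fraction), so the effusate composition follows n_i/√M_i.
x_Kr(eff) = (n_Kr/√M_Kr) / (n_Kr/√M_Kr + n_N₂O/√M_N₂O)
= (1.07/√83.80) / (1.07/√83.80 + 4.91/√44.01) = 0.1169/(0.1169 + 0.7401) = 0.136.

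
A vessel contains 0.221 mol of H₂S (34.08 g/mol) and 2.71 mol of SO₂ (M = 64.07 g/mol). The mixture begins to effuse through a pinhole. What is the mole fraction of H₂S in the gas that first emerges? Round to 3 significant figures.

0.101

Rate_i ∝ x_i/√M_i (Graham's law weighted by mole fraction), so the effusate composition follows n_i/√M_i.
So x_H₂S in the escaping gas = (n_H₂S/√M_H₂S) / Σ(n_i/√M_i)
= (0.221/√34.08) / (0.221/√34.08 + 2.71/√64.07) = 0.03786/(0.03786 + 0.3386) = 0.101.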